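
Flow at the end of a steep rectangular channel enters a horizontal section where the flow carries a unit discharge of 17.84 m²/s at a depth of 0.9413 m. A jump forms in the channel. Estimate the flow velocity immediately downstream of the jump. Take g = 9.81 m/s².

V₂ = 2.274 m/s

V₁ = q/y₁ = 17.84/0.9413 = 18.95 m/s. Fr₁ = V₁/√(g·y₁) = 18.95/√(9.81×0.9413) = 6.237.
By Bélanger, y₂/y₁ = ½[√(1 + 8Fr₁²) − 1] = ½[√312.19 − 1] = 8.334.
y₂ = 8.334 × 0.9413 = 7.845 m.
V₂ = q/y₂ = 17.84/7.845 = 2.274 m/s.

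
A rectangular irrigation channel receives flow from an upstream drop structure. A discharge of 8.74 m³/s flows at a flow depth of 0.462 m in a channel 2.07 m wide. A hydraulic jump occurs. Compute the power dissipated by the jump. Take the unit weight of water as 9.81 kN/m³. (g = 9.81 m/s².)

P = 171 kW

q = Q/b = 8.74/2.07 = 4.22 m²/s; V₁ = q/y₁ = 9.14 m/s. Fr₁ = V₁/√(g·y₁) = 4.29.
Bélanger equation: y₂/y₁ = ½[√(1 + 8Fr₁²) − 1] = ½[√148.4 − 1] = 5.59.
y₂ = 5.59 × 0.462 = 2.58 m.
Head loss: ΔE = (y₂ − y₁)³/(4y₁y₂) = (2.58 − 0.462)³/(4×0.462×2.58) = 9.55/4.77 = 2.00 m.
P = γ·Q·ΔE = 9.81 × 8.74 × 2.00 = 171 kW.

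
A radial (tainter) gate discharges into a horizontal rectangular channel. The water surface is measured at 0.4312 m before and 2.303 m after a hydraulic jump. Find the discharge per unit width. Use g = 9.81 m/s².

For a rectangular channel the momentum equation gives q² = ½·g·y₁·y₂·(y₁ + y₂) = ½×9.81×0.4312×2.303×2.734 = 13.32.
q = √13.32 = 3.649 m²/s.

q = 3.649 m²/s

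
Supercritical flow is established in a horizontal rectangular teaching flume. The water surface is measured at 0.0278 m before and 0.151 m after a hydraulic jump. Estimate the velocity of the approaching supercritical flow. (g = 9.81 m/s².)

V₁ = 2.18 m/s

For a rectangular channel the momentum equation gives q² = ½·g·y₁·y₂·(y₁ + y₂) = ½×9.81×0.0278×0.151×0.179 = 0.00368.
q = √0.00368 = 0.0607 m²/s.
V₁ = q/y₁ = 0.0607/0.0278 = 2.18 m/s.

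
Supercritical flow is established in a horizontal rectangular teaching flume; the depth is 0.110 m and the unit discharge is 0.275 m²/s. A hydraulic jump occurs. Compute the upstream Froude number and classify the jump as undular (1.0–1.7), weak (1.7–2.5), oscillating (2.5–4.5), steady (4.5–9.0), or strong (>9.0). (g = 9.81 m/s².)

V₁ = q/y₁ = 0.275/0.110 = 2.50 m/s. Fr₁ = V₁/√(g·y₁) = 2.50/√(9.81×0.110) = 2.41.
Fr₁ = 2.41 lies in the weak range.

Fr₁ = 2.41; weak jump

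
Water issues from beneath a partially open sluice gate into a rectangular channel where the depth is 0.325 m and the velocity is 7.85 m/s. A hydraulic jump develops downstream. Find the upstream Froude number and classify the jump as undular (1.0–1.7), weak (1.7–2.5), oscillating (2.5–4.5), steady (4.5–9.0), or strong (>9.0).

Fr₁ = 4.40; oscillating jump

Fr₁ = V₁/√(g·y₁) = 7.85/√(9.81×0.325) = 4.40.
Fr₁ = 4.40 lies in the oscillating range.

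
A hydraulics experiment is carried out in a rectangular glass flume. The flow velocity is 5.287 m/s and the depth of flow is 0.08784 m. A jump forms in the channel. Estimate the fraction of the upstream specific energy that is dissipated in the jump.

ΔE/E₁ = 0.544 (54.4%)

Fr₁ = V₁/√(g·y₁) = 5.287/√(9.81×0.08784) = 5.695.
Conjugate-depth relation: y₂/y₁ = ½[√(1 + 8Fr₁²) − 1] = ½[√260.51 − 1] = 7.570.
y₂ = 7.570 × 0.08784 = 0.6650 m.
E₁ = y₁ + V₁²/2g = 1.513 m. ΔE = (y₂ − y₁)³/(4y₁y₂) = 0.8227 m. ΔE/E₁ = 0.8227/1.513 = 0.544.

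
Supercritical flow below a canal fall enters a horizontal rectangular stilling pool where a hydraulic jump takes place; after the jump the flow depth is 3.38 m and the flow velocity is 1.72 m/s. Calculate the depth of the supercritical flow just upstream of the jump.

y₁ = 0.522 m

Fr₂ = V₂/√(g·y₂) = 1.72/√(9.81×3.38) = 0.299.
Applying the sequent-depth relation in reverse, y₁/y₂ = ½[√(1 + 8Fr₂²) − 1] = ½[√1.714 − 1] = 0.155.
y₁ = 0.155 × 3.38 = 0.522 m.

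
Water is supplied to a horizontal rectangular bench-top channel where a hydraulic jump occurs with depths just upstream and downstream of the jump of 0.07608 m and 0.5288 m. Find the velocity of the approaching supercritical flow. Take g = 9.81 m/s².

V₁ = 4.541 m/s

For a rectangular channel the momentum equation gives q² = ½·g·y₁·y₂·(y₁ + y₂) = ½×9.81×0.07608×0.5288×0.6049 = 0.1194.
q = √0.1194 = 0.3455 m²/s.
V₁ = q/y₁ = 0.3455/0.07608 = 4.541 m/s.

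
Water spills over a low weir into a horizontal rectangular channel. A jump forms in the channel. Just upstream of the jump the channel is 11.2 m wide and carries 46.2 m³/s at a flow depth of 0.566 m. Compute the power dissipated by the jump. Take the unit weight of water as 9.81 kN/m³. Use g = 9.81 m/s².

q = Q/b = 46.2/11.2 = 4.13 m²/s; V₁ = q/y₁ = 7.29 m/s. Fr₁ = V₁/√(g·y₁) = 3.09.
Conjugate-depth relation: y₂/y₁ = ½[√(1 + 8Fr₁²) − 1] = ½[√77.53 − 1] = 3.90.
y₂ = 3.90 × 0.566 = 2.21 m.
V₂ = q/y₂ = 4.13/2.21 = 1.87 m/s. E₁ = y₁ + V₁²/2g = 3.27 m; E₂ = y₂ + V₂²/2g = 2.39 m. ΔE = E₁ − E₂ = 0.887 m.
P = γ·Q·ΔE = 9.81 × 46.2 × 0.887 = 402 kW.

P = 402 kW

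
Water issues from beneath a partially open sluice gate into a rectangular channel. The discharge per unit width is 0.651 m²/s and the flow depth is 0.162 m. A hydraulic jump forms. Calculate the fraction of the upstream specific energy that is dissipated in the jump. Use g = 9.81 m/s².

ΔE/E₁ = 0.285 (28.5%)

V₁ = q/y₁ = 0.651/0.162 = 4.02 m/s. Fr₁ = V₁/√(g·y₁) = 4.02/√(9.81×0.162) = 3.19.
Conjugate-depth relation: y₂/y₁ = ½[√(1 + 8Fr₁²) − 1] = ½[√82.29 − 1] = 4.04.
y₂ = 4.04 × 0.162 = 0.654 m.
E₁ = y₁ + V₁²/2g = 0.985 m. ΔE = (y₂ − y₁)³/(4y₁y₂) = 0.281 m. ΔE/E₁ = 0.281/0.985 = 0.285.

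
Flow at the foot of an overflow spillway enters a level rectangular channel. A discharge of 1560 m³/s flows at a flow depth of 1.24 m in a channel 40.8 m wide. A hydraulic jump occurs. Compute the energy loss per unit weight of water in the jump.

q = Q/b = 1560/40.8 = 38.2 m²/s; V₁ = q/y₁ = 30.8 m/s. Fr₁ = V₁/√(g·y₁) = 8.84.
Conjugate-depth relation: y₂/y₁ = ½[√(1 + 8Fr₁²) − 1] = ½[√626.3 − 1] = 12.0.
y₂ = 12.0 × 1.24 = 14.9 m.
Head loss: ΔE = (y₂ − y₁)³/(4y₁y₂) = (14.9 − 1.24)³/(4×1.24×14.9) = 2547/73.9 = 34.5 m.

ΔE = 34.5 m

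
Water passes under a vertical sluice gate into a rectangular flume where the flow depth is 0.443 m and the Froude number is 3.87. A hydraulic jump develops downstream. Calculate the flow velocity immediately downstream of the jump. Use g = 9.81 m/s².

Fr₁ = 3.87 (given).
Conjugate-depth relation: y₂/y₁ = ½[√(1 + 8Fr₁²) − 1] = ½[√120.8 − 1] = 5.00.
y₂ = 5.00 × 0.443 = 2.21 m.
V₁ = Fr₁·√(g·y₁) = 3.87×√(9.81×0.443) = 8.07 m/s; q = V₁·y₁ = 3.57 m²/s.
V₂ = q/y₂ = 3.57/2.21 = 1.61 m/s.

V₂ = 1.61 m/s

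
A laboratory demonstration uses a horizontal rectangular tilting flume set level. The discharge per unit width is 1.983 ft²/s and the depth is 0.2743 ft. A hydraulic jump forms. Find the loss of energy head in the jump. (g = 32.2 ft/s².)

ΔE = 0.1778 ft

V₁ = q/y₁ = 1.983/0.2743 = 7.229 ft/s. Fr₁ = V₁/√(g·y₁) = 7.229/√(32.2×0.2743) = 2.433.
Sequent-depth ratio: y₂/y₁ = ½[√(1 + 8Fr₁²) − 1] = ½[√48.337 − 1] = 2.976.
y₂ = 2.976 × 0.2743 = 0.8164 ft.
V₂ = q/y₂ = 1.983/0.8164 = 2.429 ft/s. E₁ = y₁ + V₁²/2g = 1.086 ft; E₂ = y₂ + V₂²/2g = 0.9080 ft. ΔE = E₁ − E₂ = 0.1778 ft.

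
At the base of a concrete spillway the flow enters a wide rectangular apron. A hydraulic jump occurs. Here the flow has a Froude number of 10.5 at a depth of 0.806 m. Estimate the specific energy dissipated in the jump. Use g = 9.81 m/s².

Fr₁ = 10.5 (given).
Bélanger equation: y₂/y₁ = ½[√(1 + 8Fr₁²) − 1] = ½[√883.0 − 1] = 14.4.
y₂ = 14.4 × 0.806 = 11.6 m.
Head loss: ΔE = (y₂ − y₁)³/(4y₁y₂) = (11.6 − 0.806)³/(4×0.806×11.6) = 1248/37.3 = 33.4 m.

ΔE = 33.4 m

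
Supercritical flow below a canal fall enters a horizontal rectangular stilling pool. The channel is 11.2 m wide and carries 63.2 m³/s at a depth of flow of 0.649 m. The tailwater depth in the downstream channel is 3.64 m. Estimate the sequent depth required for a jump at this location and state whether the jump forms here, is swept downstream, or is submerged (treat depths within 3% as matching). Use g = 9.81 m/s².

y₂ = 2.85 m; the jump is submerged

q = Q/b = 63.2/11.2 = 5.64 m²/s; V₁ = q/y₁ = 8.69 m/s. Fr₁ = V₁/√(g·y₁) = 3.45.
Sequent-depth ratio: y₂/y₁ = ½[√(1 + 8Fr₁²) − 1] = ½[√95.99 − 1] = 4.40.
y₂ = 4.40 × 0.649 = 2.85 m.
Tailwater y_tw = 3.64 m: y_tw > y₂, so the jump is submerged.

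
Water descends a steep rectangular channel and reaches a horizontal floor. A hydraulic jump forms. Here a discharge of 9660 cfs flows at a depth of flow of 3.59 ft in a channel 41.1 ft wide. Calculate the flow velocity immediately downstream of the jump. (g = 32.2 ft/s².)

q = Q/b = 9660/41.1 = 235 ft²/s; V₁ = q/y₁ = 65.5 ft/s. Fr₁ = V₁/√(g·y₁) = 6.09.
Conjugate-depth relation: y₂/y₁ = ½[√(1 + 8Fr₁²) − 1] = ½[√297.6 − 1] = 8.13.
y₂ = 8.13 × 3.59 = 29.2 ft.
V₂ = q/y₂ = 235/29.2 = 8.06 ft/s.

V₂ = 8.06 ft/s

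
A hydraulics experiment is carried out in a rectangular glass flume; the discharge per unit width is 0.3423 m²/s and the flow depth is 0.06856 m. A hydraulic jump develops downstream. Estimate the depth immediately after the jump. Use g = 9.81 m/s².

y₂ = 0.5570 m

V₁ = q/y₁ = 0.3423/0.06856 = 4.993 m/s. Fr₁ = V₁/√(g·y₁) = 4.993/√(9.81×0.06856) = 6.088.
Conjugate-depth relation: y₂/y₁ = ½[√(1 + 8Fr₁²) − 1] = ½[√297.50 − 1] = 8.124.
y₂ = 8.124 × 0.06856 = 0.5570 m.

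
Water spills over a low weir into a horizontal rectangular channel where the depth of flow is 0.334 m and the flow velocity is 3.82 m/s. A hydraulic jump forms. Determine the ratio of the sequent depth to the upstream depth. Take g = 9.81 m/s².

y₂/y₁ = 2.53

Fr₁ = V₁/√(g·y₁) = 3.82/√(9.81×0.334) = 2.11.
Conjugate-depth relation: y₂/y₁ = ½[√(1 + 8Fr₁²) − 1] = ½[√36.63 − 1] = 2.53.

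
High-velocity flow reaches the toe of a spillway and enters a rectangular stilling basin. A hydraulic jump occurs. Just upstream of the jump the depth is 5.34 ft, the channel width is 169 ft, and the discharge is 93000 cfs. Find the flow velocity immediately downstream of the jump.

q = Q/b = 93000/169 = 550 ft²/s; V₁ = q/y₁ = 103 ft/s. Fr₁ = V₁/√(g·y₁) = 7.86.
Bélanger equation: y₂/y₁ = ½[√(1 + 8Fr₁²) − 1] = ½[√495.1 − 1] = 10.6.
y₂ = 10.6 × 5.34 = 56.7 ft.
V₂ = q/y₂ = 550/56.7 = 9.70 ft/s.

V₂ = 9.70 ft/s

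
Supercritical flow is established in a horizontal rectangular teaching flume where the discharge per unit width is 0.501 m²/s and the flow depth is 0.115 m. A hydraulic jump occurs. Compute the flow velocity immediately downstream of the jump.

V₁ = q/y₁ = 0.501/0.115 = 4.36 m/s. Fr₁ = V₁/√(g·y₁) = 4.36/√(9.81×0.115) = 4.10.
Sequent-depth ratio: y₂/y₁ = ½[√(1 + 8Fr₁²) − 1] = ½[√135.6 − 1] = 5.32.
y₂ = 5.32 × 0.115 = 0.612 m.
V₂ = q/y₂ = 0.501/0.612 = 0.819 m/s.

V₂ = 0.819 m/s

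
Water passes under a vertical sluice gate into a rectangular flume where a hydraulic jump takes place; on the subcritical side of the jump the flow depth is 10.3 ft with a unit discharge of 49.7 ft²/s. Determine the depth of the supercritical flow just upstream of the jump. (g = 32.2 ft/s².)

y₁ = 1.29 ft

V₂ = q/y₂ = 49.7/10.3 = 4.83 ft/s; Fr₂ = V₂/√(g·y₂) = 0.265.
Since the conjugate-depth ratio holds either way, y₁/y₂ = ½[√(1 + 8Fr₂²) − 1] = ½[√1.562 − 1] = 0.125.
y₁ = 0.125 × 10.3 = 1.29 ft.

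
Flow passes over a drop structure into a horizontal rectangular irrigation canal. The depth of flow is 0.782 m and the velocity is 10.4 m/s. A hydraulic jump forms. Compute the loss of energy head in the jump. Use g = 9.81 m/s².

ΔE = 2.28 m

Fr₁ = V₁/√(g·y₁) = 10.4/√(9.81×0.782) = 3.75.
Conjugate-depth relation: y₂/y₁ = ½[√(1 + 8Fr₁²) − 1] = ½[√113.8 − 1] = 4.83.
y₂ = 4.83 × 0.782 = 3.78 m.
q = V₁·y₁ = 10.4 × 0.782 = 8.13 m²/s. V₂ = q/y₂ = 8.13/3.78 = 2.15 m/s. E₁ = y₁ + V₁²/2g = 6.29 m; E₂ = y₂ + V₂²/2g = 4.02 m. ΔE = E₁ − E₂ = 2.28 m.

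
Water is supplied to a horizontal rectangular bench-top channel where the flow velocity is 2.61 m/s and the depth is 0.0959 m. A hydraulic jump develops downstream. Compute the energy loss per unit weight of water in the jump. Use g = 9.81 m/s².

ΔE = 0.0918 m

Fr₁ = V₁/√(g·y₁) = 2.61/√(9.81×0.0959) = 2.69.
By Bélanger, y₂/y₁ = ½[√(1 + 8Fr₁²) − 1] = ½[√58.93 − 1] = 3.34.
y₂ = 3.34 × 0.0959 = 0.320 m.
Head loss: ΔE = (y₂ − y₁)³/(4y₁y₂) = (0.320 − 0.0959)³/(4×0.0959×0.320) = 0.0113/0.123 = 0.0918 m.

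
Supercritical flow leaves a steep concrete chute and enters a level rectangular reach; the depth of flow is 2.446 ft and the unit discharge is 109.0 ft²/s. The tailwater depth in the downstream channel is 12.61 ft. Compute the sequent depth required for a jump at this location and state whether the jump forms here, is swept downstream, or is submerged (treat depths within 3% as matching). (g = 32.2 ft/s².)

y₂ = 16.19 ft; the jump is swept downstream

V₁ = q/y₁ = 109.0/2.446 = 44.56 ft/s. Fr₁ = V₁/√(g·y₁) = 44.56/√(32.2×2.446) = 5.021.
From the momentum equation for a rectangular channel, y₂/y₁ = ½[√(1 + 8Fr₁²) − 1] = ½[√202.71 − 1] = 6.619.
y₂ = 6.619 × 2.446 = 16.19 ft.
Tailwater y_tw = 12.61 ft: y_tw < y₂, so the jump is swept downstream.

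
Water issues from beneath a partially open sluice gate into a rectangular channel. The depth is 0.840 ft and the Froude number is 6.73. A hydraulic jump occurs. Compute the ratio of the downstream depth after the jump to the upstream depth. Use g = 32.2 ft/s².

y₂/y₁ = 9.03

Fr₁ = 6.73 (given).
By Bélanger, y₂/y₁ = ½[√(1 + 8Fr₁²) − 1] = ½[√363.3 − 1] = 9.03.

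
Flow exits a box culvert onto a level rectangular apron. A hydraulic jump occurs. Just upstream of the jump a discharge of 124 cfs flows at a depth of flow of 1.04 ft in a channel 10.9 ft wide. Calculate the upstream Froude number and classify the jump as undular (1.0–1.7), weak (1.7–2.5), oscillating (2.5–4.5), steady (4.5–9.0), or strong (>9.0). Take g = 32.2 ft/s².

q = Q/b = 124/10.9 = 11.4 ft²/s; V₁ = q/y₁ = 10.9 ft/s. Fr₁ = V₁/√(g·y₁) = 1.89.
Fr₁ = 1.89 lies in the weak range.

Fr₁ = 1.89; weak jump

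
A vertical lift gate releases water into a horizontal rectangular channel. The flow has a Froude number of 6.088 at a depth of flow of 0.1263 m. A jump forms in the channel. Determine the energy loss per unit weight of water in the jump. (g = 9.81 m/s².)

ΔE = 1.405 m

Fr₁ = 6.088 (given).
Conjugate-depth relation: y₂/y₁ = ½[√(1 + 8Fr₁²) − 1] = ½[√297.51 − 1] = 8.124.
y₂ = 8.124 × 0.1263 = 1.026 m.
Head loss: ΔE = (y₂ − y₁)³/(4y₁y₂) = (1.026 − 0.1263)³/(4×0.1263×1.026) = 0.7285/0.5184 = 1.405 m.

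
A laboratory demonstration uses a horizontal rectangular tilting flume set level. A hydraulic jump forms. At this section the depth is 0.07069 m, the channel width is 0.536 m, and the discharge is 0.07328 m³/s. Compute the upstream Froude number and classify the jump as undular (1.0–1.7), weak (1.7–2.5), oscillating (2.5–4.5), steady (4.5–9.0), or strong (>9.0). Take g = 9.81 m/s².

q = Q/b = 0.07328/0.536 = 0.1367 m²/s; V₁ = q/y₁ = 1.934 m/s. Fr₁ = V₁/√(g·y₁) = 2.322.
Fr₁ = 2.322 lies in the weak range.

Fr₁ = 2.322; weak jump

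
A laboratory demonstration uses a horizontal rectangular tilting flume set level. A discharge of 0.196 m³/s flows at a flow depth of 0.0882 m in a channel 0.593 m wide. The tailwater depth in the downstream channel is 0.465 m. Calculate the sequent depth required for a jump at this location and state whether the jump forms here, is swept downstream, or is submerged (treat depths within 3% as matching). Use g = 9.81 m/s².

y₂ = 0.460 m; the jump forms here

q = Q/b = 0.196/0.593 = 0.331 m²/s; V₁ = q/y₁ = 3.75 m/s. Fr₁ = V₁/√(g·y₁) = 4.03.
From the momentum equation for a rectangular channel, y₂/y₁ = ½[√(1 + 8Fr₁²) − 1] = ½[√130.8 − 1] = 5.22.
y₂ = 5.22 × 0.0882 = 0.460 m.
Tailwater y_tw = 0.465 m: y_tw ≈ y₂, so the jump forms here.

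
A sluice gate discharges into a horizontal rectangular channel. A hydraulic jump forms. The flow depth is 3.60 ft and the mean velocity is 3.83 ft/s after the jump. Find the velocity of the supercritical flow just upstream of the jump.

V₁ = 18.3 ft/s

Fr₂ = V₂/√(g·y₂) = 3.83/√(32.2×3.60) = 0.356.
Applying the sequent-depth relation in reverse, y₁/y₂ = ½[√(1 + 8Fr₂²) − 1] = ½[√2.012 − 1] = 0.209.
y₁ = 0.209 × 3.60 = 0.753 ft.
V₁ = q/y₁ = 13.8/0.753 = 18.3 ft/s.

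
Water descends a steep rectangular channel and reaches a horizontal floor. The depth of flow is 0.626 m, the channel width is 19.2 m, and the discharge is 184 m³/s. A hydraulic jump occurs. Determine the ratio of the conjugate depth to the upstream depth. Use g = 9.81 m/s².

q = Q/b = 184/19.2 = 9.58 m²/s; V₁ = q/y₁ = 15.3 m/s. Fr₁ = V₁/√(g·y₁) = 6.18.
Bélanger equation: y₂/y₁ = ½[√(1 + 8Fr₁²) − 1] = ½[√306.3 − 1] = 8.25.

y₂/y₁ = 8.25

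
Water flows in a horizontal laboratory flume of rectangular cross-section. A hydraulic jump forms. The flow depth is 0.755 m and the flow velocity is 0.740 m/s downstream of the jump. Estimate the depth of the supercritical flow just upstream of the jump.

y₁ = 0.0987 m

Fr₂ = V₂/√(g·y₂) = 0.740/√(9.81×0.755) = 0.272.
From the momentum equation (using Fr₂), y₁/y₂ = ½[√(1 + 8Fr₂²) − 1] = ½[√1.591 − 1] = 0.131.
y₁ = 0.131 × 0.755 = 0.0987 m.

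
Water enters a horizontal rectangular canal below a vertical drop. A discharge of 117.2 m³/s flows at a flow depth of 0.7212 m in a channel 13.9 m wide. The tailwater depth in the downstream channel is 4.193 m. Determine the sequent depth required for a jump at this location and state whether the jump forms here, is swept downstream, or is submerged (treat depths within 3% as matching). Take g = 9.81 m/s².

q = Q/b = 117.2/13.9 = 8.432 m²/s; V₁ = q/y₁ = 11.69 m/s. Fr₁ = V₁/√(g·y₁) = 4.395.
By Bélanger, y₂/y₁ = ½[√(1 + 8Fr₁²) − 1] = ½[√155.55 − 1] = 5.736.
y₂ = 5.736 × 0.7212 = 4.137 m.
Tailwater y_tw = 4.193 m: y_tw ≈ y₂, so the jump forms here.

y₂ = 4.137 m; the jump forms here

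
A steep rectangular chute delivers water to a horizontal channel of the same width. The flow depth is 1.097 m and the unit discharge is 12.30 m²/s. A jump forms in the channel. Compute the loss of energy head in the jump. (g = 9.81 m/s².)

V₁ = q/y₁ = 12.30/1.097 = 11.21 m/s. Fr₁ = V₁/√(g·y₁) = 11.21/√(9.81×1.097) = 3.418.
By Bélanger, y₂/y₁ = ½[√(1 + 8Fr₁²) − 1] = ½[√94.457 − 1] = 4.359.
y₂ = 4.359 × 1.097 = 4.782 m.
Head loss: ΔE = (y₂ − y₁)³/(4y₁y₂) = (4.782 − 1.097)³/(4×1.097×4.782) = 50.05/20.98 = 2.385 m.

ΔE = 2.385 m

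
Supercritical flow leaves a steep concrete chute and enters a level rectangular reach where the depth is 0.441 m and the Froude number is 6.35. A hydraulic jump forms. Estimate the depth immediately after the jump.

y₂ = 3.75 m

Fr₁ = 6.35 (given).
From the momentum equation for a rectangular channel, y₂/y₁ = ½[√(1 + 8Fr₁²) − 1] = ½[√323.6 − 1] = 8.49.
y₂ = 8.49 × 0.441 = 3.75 m.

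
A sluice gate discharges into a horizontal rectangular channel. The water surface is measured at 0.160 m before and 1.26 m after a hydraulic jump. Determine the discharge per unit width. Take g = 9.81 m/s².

For a rectangular channel the momentum equation gives q² = ½·g·y₁·y₂·(y₁ + y₂) = ½×9.81×0.160×1.26×1.42 = 1.40.
q = √1.40 = 1.18 m²/s.

q = 1.18 m²/s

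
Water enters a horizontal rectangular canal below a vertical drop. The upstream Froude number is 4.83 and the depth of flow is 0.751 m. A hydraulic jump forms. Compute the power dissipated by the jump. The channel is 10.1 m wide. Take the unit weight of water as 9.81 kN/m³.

Fr₁ = 4.83 (given).
From the momentum equation for a rectangular channel, y₂/y₁ = ½[√(1 + 8Fr₁²) − 1] = ½[√187.6 − 1] = 6.35.
y₂ = 6.35 × 0.751 = 4.77 m.
V₁ = Fr₁·√(g·y₁) = 4.83×√(9.81×0.751) = 13.1 m/s; q = V₁·y₁ = 9.85 m²/s. V₂ = q/y₂ = 9.85/4.77 = 2.06 m/s. E₁ = y₁ + V₁²/2g = 9.51 m; E₂ = y₂ + V₂²/2g = 4.99 m. ΔE = E₁ − E₂ = 4.53 m.
Q = q·b = 9.85 × 10.1 = 99.4 m³/s. P = γ·Q·ΔE = 9.81 × 99.4 × 4.53 = 4415 kW.

P = 4415 kW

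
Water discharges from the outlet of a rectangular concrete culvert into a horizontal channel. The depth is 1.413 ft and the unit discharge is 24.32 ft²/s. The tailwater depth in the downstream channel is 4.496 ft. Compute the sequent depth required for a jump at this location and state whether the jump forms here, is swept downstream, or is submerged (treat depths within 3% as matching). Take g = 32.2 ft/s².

y₂ = 4.441 ft; the jump forms here

V₁ = q/y₁ = 24.32/1.413 = 17.21 ft/s. Fr₁ = V₁/√(g·y₁) = 17.21/√(32.2×1.413) = 2.552.
From the momentum equation for a rectangular channel, y₂/y₁ = ½[√(1 + 8Fr₁²) − 1] = ½[√53.088 − 1] = 3.143.
y₂ = 3.143 × 1.413 = 4.441 ft.
Tailwater y_tw = 4.496 ft: y_tw ≈ y₂, so the jump forms here.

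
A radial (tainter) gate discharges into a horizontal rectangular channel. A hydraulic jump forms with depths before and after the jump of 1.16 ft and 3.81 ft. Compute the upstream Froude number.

For a rectangular channel the momentum equation gives q² = ½·g·y₁·y₂·(y₁ + y₂) = ½×32.2×1.16×3.81×4.97 = 354.
q = √354 = 18.8 ft²/s.
V₁ = q/y₁ = 16.2 ft/s; Fr₁ = V₁/√(g·y₁) = 2.65.

Fr₁ = 2.65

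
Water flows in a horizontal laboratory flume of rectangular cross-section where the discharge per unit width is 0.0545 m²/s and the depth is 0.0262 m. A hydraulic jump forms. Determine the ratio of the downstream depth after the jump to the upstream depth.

y₂/y₁ = 5.32

V₁ = q/y₁ = 0.0545/0.0262 = 2.08 m/s. Fr₁ = V₁/√(g·y₁) = 2.08/√(9.81×0.0262) = 4.10.
Bélanger equation: y₂/y₁ = ½[√(1 + 8Fr₁²) − 1] = ½[√135.7 − 1] = 5.32.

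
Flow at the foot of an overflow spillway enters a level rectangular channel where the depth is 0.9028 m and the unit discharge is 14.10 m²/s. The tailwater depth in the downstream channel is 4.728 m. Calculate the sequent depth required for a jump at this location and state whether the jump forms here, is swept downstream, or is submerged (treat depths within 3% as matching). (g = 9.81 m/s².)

y₂ = 6.264 m; the jump is swept downstream

V₁ = q/y₁ = 14.10/0.9028 = 15.62 m/s. Fr₁ = V₁/√(g·y₁) = 15.62/√(9.81×0.9028) = 5.248.
From the momentum equation for a rectangular channel, y₂/y₁ = ½[√(1 + 8Fr₁²) − 1] = ½[√221.34 − 1] = 6.939.
y₂ = 6.939 × 0.9028 = 6.264 m.
Tailwater y_tw = 4.728 m: y_tw < y₂, so the jump is swept downstream.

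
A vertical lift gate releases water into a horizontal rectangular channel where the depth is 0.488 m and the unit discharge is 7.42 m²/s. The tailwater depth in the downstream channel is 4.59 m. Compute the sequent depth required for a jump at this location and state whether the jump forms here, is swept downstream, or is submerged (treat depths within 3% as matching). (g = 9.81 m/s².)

V₁ = q/y₁ = 7.42/0.488 = 15.2 m/s. Fr₁ = V₁/√(g·y₁) = 15.2/√(9.81×0.488) = 6.95.
By Bélanger, y₂/y₁ = ½[√(1 + 8Fr₁²) − 1] = ½[√387.3 − 1] = 9.34.
y₂ = 9.34 × 0.488 = 4.56 m.
Tailwater y_tw = 4.59 m: y_tw ≈ y₂, so the jump forms here.

y₂ = 4.56 m; the jump forms here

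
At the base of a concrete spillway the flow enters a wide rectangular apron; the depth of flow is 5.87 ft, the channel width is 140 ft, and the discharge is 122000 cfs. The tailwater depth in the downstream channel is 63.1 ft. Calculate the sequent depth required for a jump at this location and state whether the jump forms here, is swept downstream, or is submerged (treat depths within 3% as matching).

y₂ = 86.8 ft; the jump is swept downstream

q = Q/b = 122000/140 = 871 ft²/s; V₁ = q/y₁ = 148 ft/s. Fr₁ = V₁/√(g·y₁) = 10.8.
Bélanger equation: y₂/y₁ = ½[√(1 + 8Fr₁²) − 1] = ½[√933.8 − 1] = 14.8.
y₂ = 14.8 × 5.87 = 86.8 ft.
Tailwater y_tw = 63.1 ft: y_tw < y₂, so the jump is swept downstream.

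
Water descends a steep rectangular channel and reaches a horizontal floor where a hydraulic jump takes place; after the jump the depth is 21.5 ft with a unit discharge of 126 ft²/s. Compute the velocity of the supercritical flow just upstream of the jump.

V₁ = 64.4 ft/s

V₂ = q/y₂ = 126/21.5 = 5.86 ft/s; Fr₂ = V₂/√(g·y₂) = 0.223.
From the momentum equation (using Fr₂), y₁/y₂ = ½[√(1 + 8Fr₂²) − 1] = ½[√1.397 − 1] = 0.0909.
y₁ = 0.0909 × 21.5 = 1.96 ft.
V₁ = q/y₁ = 126/1.96 = 64.4 ft/s.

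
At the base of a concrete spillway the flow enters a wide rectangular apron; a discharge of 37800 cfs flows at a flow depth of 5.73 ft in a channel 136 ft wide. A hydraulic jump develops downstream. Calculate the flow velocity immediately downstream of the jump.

q = Q/b = 37800/136 = 278 ft²/s; V₁ = q/y₁ = 48.5 ft/s. Fr₁ = V₁/√(g·y₁) = 3.57.
By Bélanger, y₂/y₁ = ½[√(1 + 8Fr₁²) − 1] = ½[√103.0 − 1] = 4.57.
y₂ = 4.57 × 5.73 = 26.2 ft.
V₂ = q/y₂ = 278/26.2 = 10.6 ft/s.

V₂ = 10.6 ft/s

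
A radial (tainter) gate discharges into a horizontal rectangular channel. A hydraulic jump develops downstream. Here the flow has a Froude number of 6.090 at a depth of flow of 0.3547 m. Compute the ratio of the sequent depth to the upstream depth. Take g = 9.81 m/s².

Fr₁ = 6.090 (given).
By Bélanger, y₂/y₁ = ½[√(1 + 8Fr₁²) − 1] = ½[√297.70 − 1] = 8.127.

y₂/y₁ = 8.127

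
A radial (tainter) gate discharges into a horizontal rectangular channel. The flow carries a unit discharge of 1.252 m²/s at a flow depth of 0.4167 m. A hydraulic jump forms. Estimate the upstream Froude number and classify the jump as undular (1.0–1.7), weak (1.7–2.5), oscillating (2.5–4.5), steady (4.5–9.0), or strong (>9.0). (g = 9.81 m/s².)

Fr₁ = 1.486; undular jump

V₁ = q/y₁ = 1.252/0.4167 = 3.005 m/s. Fr₁ = V₁/√(g·y₁) = 3.005/√(9.81×0.4167) = 1.486.
Fr₁ = 1.486 lies in the undular range.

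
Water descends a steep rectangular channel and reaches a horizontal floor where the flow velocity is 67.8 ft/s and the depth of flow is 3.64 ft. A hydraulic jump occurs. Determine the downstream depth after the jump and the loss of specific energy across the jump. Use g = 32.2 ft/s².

y₂ = 30.5 ft; ΔE = 43.5 ft

Fr₁ = V₁/√(g·y₁) = 67.8/√(32.2×3.64) = 6.26.
Sequent-depth ratio: y₂/y₁ = ½[√(1 + 8Fr₁²) − 1] = ½[√314.8 − 1] = 8.37.
y₂ = 8.37 × 3.64 = 30.5 ft.
q = V₁·y₁ = 67.8 × 3.64 = 247 ft²/s. V₂ = q/y₂ = 247/30.5 = 8.10 ft/s. E₁ = y₁ + V₁²/2g = 75.0 ft; E₂ = y₂ + V₂²/2g = 31.5 ft. ΔE = E₁ − E₂ = 43.5 ft.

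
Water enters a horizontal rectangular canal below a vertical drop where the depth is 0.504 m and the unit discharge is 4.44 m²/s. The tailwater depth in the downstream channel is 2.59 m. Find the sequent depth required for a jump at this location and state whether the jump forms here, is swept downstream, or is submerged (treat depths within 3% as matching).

y₂ = 2.58 m; the jump forms here

V₁ = q/y₁ = 4.44/0.504 = 8.81 m/s. Fr₁ = V₁/√(g·y₁) = 8.81/√(9.81×0.504) = 3.96.
From the momentum equation for a rectangular channel, y₂/y₁ = ½[√(1 + 8Fr₁²) − 1] = ½[√126.6 − 1] = 5.13.
y₂ = 5.13 × 0.504 = 2.58 m.
Tailwater y_tw = 2.59 m: y_tw ≈ y₂, so the jump forms here.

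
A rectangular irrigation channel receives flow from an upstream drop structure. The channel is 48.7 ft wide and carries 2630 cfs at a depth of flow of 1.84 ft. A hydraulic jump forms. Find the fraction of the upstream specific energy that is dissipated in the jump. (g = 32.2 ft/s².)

q = Q/b = 2630/48.7 = 54.0 ft²/s; V₁ = q/y₁ = 29.4 ft/s. Fr₁ = V₁/√(g·y₁) = 3.81.
Bélanger equation: y₂/y₁ = ½[√(1 + 8Fr₁²) − 1] = ½[√117.3 − 1] = 4.92.
y₂ = 4.92 × 1.84 = 9.04 ft.
E₁ = y₁ + V₁²/2g = 15.2 ft. ΔE = (y₂ − y₁)³/(4y₁y₂) = 5.62 ft. ΔE/E₁ = 5.62/15.2 = 0.369.

ΔE/E₁ = 0.369 (36.9%)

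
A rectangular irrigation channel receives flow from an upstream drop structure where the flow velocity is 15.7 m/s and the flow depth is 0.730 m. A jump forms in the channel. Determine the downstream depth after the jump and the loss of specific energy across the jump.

Fr₁ = V₁/√(g·y₁) = 15.7/√(9.81×0.730) = 5.87.
Sequent-depth ratio: y₂/y₁ = ½[√(1 + 8Fr₁²) − 1] = ½[√276.4 − 1] = 7.81.
y₂ = 7.81 × 0.730 = 5.70 m.
q = V₁·y₁ = 15.7 × 0.730 = 11.5 m²/s. V₂ = q/y₂ = 11.5/5.70 = 2.01 m/s. E₁ = y₁ + V₁²/2g = 13.3 m; E₂ = y₂ + V₂²/2g = 5.91 m. ΔE = E₁ − E₂ = 7.38 m.

y₂ = 5.70 m; ΔE = 7.38 m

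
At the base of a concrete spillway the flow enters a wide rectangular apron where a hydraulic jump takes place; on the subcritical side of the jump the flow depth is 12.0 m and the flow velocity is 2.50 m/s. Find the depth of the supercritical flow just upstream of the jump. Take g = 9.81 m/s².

Fr₂ = V₂/√(g·y₂) = 2.50/√(9.81×12.0) = 0.230.
The Bélanger relation is symmetric: y₁/y₂ = ½[√(1 + 8Fr₂²) − 1] = ½[√1.425 − 1] = 0.0968.
y₁ = 0.0968 × 12.0 = 1.16 m.

y₁ = 1.16 m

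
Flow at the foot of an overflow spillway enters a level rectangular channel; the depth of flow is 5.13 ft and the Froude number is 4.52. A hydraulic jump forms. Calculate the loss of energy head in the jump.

ΔE = 25.7 ft

Fr₁ = 4.52 (given).
Bélanger equation: y₂/y₁ = ½[√(1 + 8Fr₁²) − 1] = ½[√164.4 − 1] = 5.91.
y₂ = 5.91 × 5.13 = 30.3 ft.
Head loss: ΔE = (y₂ − y₁)³/(4y₁y₂) = (30.3 − 5.13)³/(4×5.13×30.3) = 15998/622 = 25.7 ft.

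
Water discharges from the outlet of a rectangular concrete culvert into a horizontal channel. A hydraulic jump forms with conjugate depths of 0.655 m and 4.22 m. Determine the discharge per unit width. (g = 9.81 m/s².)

q = 8.13 m²/s

For a rectangular channel the momentum equation gives q² = ½·g·y₁·y₂·(y₁ + y₂) = ½×9.81×0.655×4.22×4.88 = 66.1.
q = √66.1 = 8.13 m²/s.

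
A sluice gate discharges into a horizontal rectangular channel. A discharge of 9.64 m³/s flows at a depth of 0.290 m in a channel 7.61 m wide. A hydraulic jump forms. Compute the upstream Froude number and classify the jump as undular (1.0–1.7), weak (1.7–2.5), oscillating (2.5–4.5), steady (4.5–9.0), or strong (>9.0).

q = Q/b = 9.64/7.61 = 1.27 m²/s; V₁ = q/y₁ = 4.37 m/s. Fr₁ = V₁/√(g·y₁) = 2.59.
Fr₁ = 2.59 lies in the oscillating range.

Fr₁ = 2.59; oscillating jump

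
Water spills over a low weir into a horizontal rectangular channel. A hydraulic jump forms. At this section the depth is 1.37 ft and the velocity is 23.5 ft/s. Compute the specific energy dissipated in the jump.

ΔE = 3.32 ft

Fr₁ = V₁/√(g·y₁) = 23.5/√(32.2×1.37) = 3.54.
By Bélanger, y₂/y₁ = ½[√(1 + 8Fr₁²) − 1] = ½[√101.1 − 1] = 4.53.
y₂ = 4.53 × 1.37 = 6.20 ft.
q = V₁·y₁ = 23.5 × 1.37 = 32.2 ft²/s. V₂ = q/y₂ = 32.2/6.20 = 5.19 ft/s. E₁ = y₁ + V₁²/2g = 9.95 ft; E₂ = y₂ + V₂²/2g = 6.62 ft. ΔE = E₁ − E₂ = 3.32 ft.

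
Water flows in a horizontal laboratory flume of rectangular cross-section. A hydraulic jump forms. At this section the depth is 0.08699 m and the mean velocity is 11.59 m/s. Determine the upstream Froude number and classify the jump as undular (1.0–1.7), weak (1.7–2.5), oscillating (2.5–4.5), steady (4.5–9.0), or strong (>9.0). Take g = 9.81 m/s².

Fr₁ = V₁/√(g·y₁) = 11.59/√(9.81×0.08699) = 12.55.
Fr₁ = 12.55 lies in the strong range.

Fr₁ = 12.55; strong jump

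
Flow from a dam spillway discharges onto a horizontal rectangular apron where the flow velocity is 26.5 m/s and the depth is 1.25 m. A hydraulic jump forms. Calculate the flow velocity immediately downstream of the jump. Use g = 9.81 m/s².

Fr₁ = V₁/√(g·y₁) = 26.5/√(9.81×1.25) = 7.57.
Bélanger equation: y₂/y₁ = ½[√(1 + 8Fr₁²) − 1] = ½[√459.1 − 1] = 10.2.
y₂ = 10.2 × 1.25 = 12.8 m.
q = V₁·y₁ = 26.5 × 1.25 = 33.1 m²/s.
V₂ = q/y₂ = 33.1/12.8 = 2.59 m/s.

V₂ = 2.59 m/s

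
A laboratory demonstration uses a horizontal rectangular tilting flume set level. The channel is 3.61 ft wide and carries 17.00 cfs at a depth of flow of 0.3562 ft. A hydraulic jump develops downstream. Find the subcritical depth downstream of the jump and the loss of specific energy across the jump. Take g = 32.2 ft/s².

y₂ = 1.796 ft; ΔE = 1.167 ft

q = Q/b = 17.00/3.61 = 4.709 ft²/s; V₁ = q/y₁ = 13.22 ft/s. Fr₁ = V₁/√(g·y₁) = 3.904.
From the momentum equation for a rectangular channel, y₂/y₁ = ½[√(1 + 8Fr₁²) − 1] = ½[√122.91 − 1] = 5.043.
y₂ = 5.043 × 0.3562 = 1.796 ft.
V₂ = q/y₂ = 4.709/1.796 = 2.621 ft/s. E₁ = y₁ + V₁²/2g = 3.070 ft; E₂ = y₂ + V₂²/2g = 1.903 ft. ΔE = E₁ − E₂ = 1.167 ft.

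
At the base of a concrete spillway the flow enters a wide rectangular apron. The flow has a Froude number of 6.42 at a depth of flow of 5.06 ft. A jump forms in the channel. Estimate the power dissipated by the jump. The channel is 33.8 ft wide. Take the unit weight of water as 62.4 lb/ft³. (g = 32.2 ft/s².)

Fr₁ = 6.42 (given).
By Bélanger, y₂/y₁ = ½[√(1 + 8Fr₁²) − 1] = ½[√330.7 − 1] = 8.59.
y₂ = 8.59 × 5.06 = 43.5 ft.
Head loss: ΔE = (y₂ − y₁)³/(4y₁y₂) = (43.5 − 5.06)³/(4×5.06×43.5) = 56714/880 = 64.4 ft.
V₁ = Fr₁·√(g·y₁) = 6.42×√(32.2×5.06) = 81.9 ft/s; q = V₁·y₁ = 415 ft²/s. Q = q·b = 415 × 33.8 = 14015 cfs. P = γ·Q·ΔE/550 = 62.4 × 14015 × 64.4 / 550 = 102474 hp.

P = 102474 hp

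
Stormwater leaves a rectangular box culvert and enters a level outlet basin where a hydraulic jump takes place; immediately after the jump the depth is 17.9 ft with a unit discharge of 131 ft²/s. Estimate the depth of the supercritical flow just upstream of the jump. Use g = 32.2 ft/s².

V₂ = q/y₂ = 131/17.9 = 7.32 ft/s; Fr₂ = V₂/√(g·y₂) = 0.305.
From the momentum equation (using Fr₂), y₁/y₂ = ½[√(1 + 8Fr₂²) − 1] = ½[√1.743 − 1] = 0.160.
y₁ = 0.160 × 17.9 = 2.87 ft.

y₁ = 2.87 ft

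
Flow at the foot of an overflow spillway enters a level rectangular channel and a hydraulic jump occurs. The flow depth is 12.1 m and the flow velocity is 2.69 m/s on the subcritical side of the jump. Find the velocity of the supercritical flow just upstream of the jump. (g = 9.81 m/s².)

V₁ = 24.5 m/s

Fr₂ = V₂/√(g·y₂) = 2.69/√(9.81×12.1) = 0.247.
The Bélanger relation is symmetric: y₁/y₂ = ½[√(1 + 8Fr₂²) − 1] = ½[√1.488 − 1] = 0.110.
y₁ = 0.110 × 12.1 = 1.33 m.
V₁ = q/y₁ = 32.5/1.33 = 24.5 m/s.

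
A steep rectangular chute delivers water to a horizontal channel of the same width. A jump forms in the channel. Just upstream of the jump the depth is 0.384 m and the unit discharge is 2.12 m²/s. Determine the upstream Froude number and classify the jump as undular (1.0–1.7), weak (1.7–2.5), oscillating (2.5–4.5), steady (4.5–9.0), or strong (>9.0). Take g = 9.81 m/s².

Fr₁ = 2.84; oscillating jump

V₁ = q/y₁ = 2.12/0.384 = 5.52 m/s. Fr₁ = V₁/√(g·y₁) = 5.52/√(9.81×0.384) = 2.84.
Fr₁ = 2.84 lies in the oscillating range.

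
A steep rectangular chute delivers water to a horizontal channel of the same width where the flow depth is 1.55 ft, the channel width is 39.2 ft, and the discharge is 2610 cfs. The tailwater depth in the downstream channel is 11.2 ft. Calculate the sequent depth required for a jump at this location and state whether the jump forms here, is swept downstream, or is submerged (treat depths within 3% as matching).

y₂ = 12.6 ft; the jump is swept downstream

q = Q/b = 2610/39.2 = 66.6 ft²/s; V₁ = q/y₁ = 43.0 ft/s. Fr₁ = V₁/√(g·y₁) = 6.08.
Sequent-depth ratio: y₂/y₁ = ½[√(1 + 8Fr₁²) − 1] = ½[√296.8 − 1] = 8.11.
y₂ = 8.11 × 1.55 = 12.6 ft.
Tailwater y_tw = 11.2 ft: y_tw < y₂, so the jump is swept downstream.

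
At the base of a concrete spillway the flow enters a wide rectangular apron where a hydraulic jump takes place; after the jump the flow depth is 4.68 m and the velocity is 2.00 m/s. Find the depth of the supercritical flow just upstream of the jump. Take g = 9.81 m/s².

y₁ = 0.708 m

Fr₂ = V₂/√(g·y₂) = 2.00/√(9.81×4.68) = 0.295.
Applying the sequent-depth relation in reverse, y₁/y₂ = ½[√(1 + 8Fr₂²) − 1] = ½[√1.697 − 1] = 0.151.
y₁ = 0.151 × 4.68 = 0.708 m.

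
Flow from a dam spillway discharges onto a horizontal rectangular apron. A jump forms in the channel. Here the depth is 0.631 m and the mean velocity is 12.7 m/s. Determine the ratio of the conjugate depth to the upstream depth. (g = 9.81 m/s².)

Fr₁ = V₁/√(g·y₁) = 12.7/√(9.81×0.631) = 5.10.
Bélanger equation: y₂/y₁ = ½[√(1 + 8Fr₁²) − 1] = ½[√209.4 − 1] = 6.74.

y₂/y₁ = 6.74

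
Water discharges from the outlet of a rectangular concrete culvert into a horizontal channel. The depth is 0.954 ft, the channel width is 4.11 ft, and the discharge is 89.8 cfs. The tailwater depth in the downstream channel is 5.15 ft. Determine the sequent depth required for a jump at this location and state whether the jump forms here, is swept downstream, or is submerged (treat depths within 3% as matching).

y₂ = 5.12 ft; the jump forms here

q = Q/b = 89.8/4.11 = 21.8 ft²/s; V₁ = q/y₁ = 22.9 ft/s. Fr₁ = V₁/√(g·y₁) = 4.13.
Sequent-depth ratio: y₂/y₁ = ½[√(1 + 8Fr₁²) − 1] = ½[√137.6 − 1] = 5.37.
y₂ = 5.37 × 0.954 = 5.12 ft.
Tailwater y_tw = 5.15 ft: y_tw ≈ y₂, so the jump forms here.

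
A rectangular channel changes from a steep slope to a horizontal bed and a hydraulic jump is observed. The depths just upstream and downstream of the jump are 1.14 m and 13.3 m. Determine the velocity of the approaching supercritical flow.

For a rectangular channel the momentum equation gives q² = ½·g·y₁·y₂·(y₁ + y₂) = ½×9.81×1.14×13.3×14.4 = 1074.
q = √1074 = 32.8 m²/s.
V₁ = q/y₁ = 32.8/1.14 = 28.7 m/s.

V₁ = 28.7 m/s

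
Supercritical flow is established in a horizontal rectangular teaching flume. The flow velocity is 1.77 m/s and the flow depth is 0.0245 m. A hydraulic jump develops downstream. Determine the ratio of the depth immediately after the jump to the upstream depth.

y₂/y₁ = 4.63

Fr₁ = V₁/√(g·y₁) = 1.77/√(9.81×0.0245) = 3.61.
By Bélanger, y₂/y₁ = ½[√(1 + 8Fr₁²) − 1] = ½[√105.3 − 1] = 4.63.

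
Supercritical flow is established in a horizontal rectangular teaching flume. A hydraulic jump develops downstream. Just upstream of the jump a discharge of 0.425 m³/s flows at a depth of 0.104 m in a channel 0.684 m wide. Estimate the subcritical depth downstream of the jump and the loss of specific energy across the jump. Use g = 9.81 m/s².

y₂ = 0.820 m; ΔE = 1.07 m

q = Q/b = 0.425/0.684 = 0.621 m²/s; V₁ = q/y₁ = 5.97 m/s. Fr₁ = V₁/√(g·y₁) = 5.91.
Bélanger equation: y₂/y₁ = ½[√(1 + 8Fr₁²) − 1] = ½[√280.9 − 1] = 7.88.
y₂ = 7.88 × 0.104 = 0.820 m.
V₂ = q/y₂ = 0.621/0.820 = 0.758 m/s. E₁ = y₁ + V₁²/2g = 1.92 m; E₂ = y₂ + V₂²/2g = 0.849 m. ΔE = E₁ − E₂ = 1.07 m.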